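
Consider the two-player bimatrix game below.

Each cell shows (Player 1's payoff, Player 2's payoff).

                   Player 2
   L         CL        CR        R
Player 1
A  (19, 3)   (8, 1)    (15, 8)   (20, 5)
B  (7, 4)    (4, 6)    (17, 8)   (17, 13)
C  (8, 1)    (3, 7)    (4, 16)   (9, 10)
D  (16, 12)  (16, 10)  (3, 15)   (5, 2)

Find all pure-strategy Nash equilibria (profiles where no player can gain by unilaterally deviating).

For each strategy profile, look for a profitable unilateral deviation.
(A, L): Player 2 can switch to CR (3 → 8). Not NE.
(A, CL): Player 1 can switch to D (8 → 16). Not NE.
(A, CR): Player 1 can switch to B (15 → 17). Not NE.
(A, R): Player 2 can switch to CR (5 → 8). Not NE.
(B, L): Player 1 can switch to A (7 → 19). Not NE.
(B, CL): Player 1 can switch to A (4 → 8). Not NE.
(The remaining 10 profiles each have a profitable deviation by the same check.)

There is no pure-strategy Nash equilibrium.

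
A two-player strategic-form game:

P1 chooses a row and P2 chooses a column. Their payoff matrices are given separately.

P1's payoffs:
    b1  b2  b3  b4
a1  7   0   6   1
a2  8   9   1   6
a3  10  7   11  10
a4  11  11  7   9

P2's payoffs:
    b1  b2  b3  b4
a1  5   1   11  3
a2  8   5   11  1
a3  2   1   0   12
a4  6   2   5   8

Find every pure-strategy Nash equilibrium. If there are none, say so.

For each player, find the best response to each opponent profile; mutual best responses are the pure NE.
P1 against b1: payoffs 7, 8, 10, 11 → best response a4.
P1 against b2: payoffs 0, 9, 7, 11 → best response a4.
P1 against b3: payoffs 6, 1, 11, 7 → best response a3.
P1 against b4: payoffs 1, 6, 10, 9 → best response a3.
P2 against a1: payoffs 5, 1, 11, 3 → best response b3.
P2 against a2: payoffs 8, 5, 11, 1 → best response b3.
P2 against a3: payoffs 2, 1, 0, 12 → best response b4.
P2 against a4: payoffs 6, 2, 5, 8 → best response b4.
Mutual best responses: (a3, b4).

(a3, b4)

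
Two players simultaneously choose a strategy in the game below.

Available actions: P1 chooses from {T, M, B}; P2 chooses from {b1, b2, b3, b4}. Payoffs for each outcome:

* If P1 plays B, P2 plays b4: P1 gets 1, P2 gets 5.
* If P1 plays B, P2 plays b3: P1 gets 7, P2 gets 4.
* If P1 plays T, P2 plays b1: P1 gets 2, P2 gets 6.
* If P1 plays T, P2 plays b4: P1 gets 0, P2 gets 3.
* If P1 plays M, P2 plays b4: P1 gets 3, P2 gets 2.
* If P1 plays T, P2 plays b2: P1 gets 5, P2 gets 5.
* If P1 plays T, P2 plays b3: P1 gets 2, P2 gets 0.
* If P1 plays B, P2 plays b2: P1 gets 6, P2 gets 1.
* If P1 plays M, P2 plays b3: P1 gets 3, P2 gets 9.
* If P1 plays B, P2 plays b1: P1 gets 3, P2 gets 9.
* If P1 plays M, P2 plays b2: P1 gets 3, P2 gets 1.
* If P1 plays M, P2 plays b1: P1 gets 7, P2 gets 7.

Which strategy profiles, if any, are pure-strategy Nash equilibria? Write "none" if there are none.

Mark each player's best response to every combination of opponents' strategies; a profile where every player is best-responding is a pure Nash equilibrium.
P1 against b1: payoffs 2, 7, 3 → best response M.
P1 against b2: payoffs 5, 3, 6 → best response B.
P1 against b3: payoffs 2, 3, 7 → best response B.
P1 against b4: payoffs 0, 3, 1 → best response M.
P2 against T: payoffs 6, 5, 0, 3 → best response b1.
P2 against M: payoffs 7, 1, 9, 2 → best response b3.
P2 against B: payoffs 9, 1, 4, 5 → best response b1.
No profile is a mutual best response for all players.

none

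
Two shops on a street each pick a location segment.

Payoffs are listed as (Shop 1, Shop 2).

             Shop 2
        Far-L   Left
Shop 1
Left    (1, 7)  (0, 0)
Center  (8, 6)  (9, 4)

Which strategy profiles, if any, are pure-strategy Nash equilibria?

Shop 1 against Far-L: payoffs 1, 8 → best response Center.
Shop 1 against Left: payoffs 0, 9 → best response Center.
Shop 2 against Left: payoffs 7, 0 → best response Far-L.
Shop 2 against Center: payoffs 6, 4 → best response Far-L.
Mutual best responses: (Center, Far-L).

Pure NE: (Center, Far-L)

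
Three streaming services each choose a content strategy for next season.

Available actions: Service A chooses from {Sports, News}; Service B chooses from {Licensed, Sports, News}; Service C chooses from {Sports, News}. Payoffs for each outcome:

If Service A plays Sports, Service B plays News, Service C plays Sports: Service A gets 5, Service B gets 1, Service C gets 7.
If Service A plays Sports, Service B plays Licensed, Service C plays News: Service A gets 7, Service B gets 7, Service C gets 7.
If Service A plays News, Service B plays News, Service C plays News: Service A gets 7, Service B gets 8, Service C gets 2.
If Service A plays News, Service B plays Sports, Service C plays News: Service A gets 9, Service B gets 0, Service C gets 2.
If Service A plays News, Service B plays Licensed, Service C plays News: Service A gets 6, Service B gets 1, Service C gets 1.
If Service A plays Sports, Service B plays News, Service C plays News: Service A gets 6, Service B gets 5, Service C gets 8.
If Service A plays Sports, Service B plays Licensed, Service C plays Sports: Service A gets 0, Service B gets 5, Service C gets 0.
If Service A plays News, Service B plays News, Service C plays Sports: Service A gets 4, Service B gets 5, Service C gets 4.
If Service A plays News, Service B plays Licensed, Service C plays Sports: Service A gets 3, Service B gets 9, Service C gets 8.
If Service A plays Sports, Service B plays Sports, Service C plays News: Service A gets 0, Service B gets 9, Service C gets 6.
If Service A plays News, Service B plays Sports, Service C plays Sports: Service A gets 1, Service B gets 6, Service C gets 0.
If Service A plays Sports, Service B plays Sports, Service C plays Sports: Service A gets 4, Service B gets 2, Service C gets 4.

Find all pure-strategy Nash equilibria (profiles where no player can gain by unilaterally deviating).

Pure NE: (News, Licensed, Sports)

Service A against (Licensed, Sports): payoffs 0, 3 → best response News.
Service A against (Licensed, News): payoffs 7, 6 → best response Sports.
Service A against (Sports, Sports): payoffs 4, 1 → best response Sports.
Service A against (Sports, News): payoffs 0, 9 → best response News.
Service A against (News, Sports): payoffs 5, 4 → best response Sports.
Service A against (News, News): payoffs 6, 7 → best response News.
Service B against (Sports, Sports): payoffs 5, 2, 1 → best response Licensed.
Service B against (Sports, News): payoffs 7, 9, 5 → best response Sports.
Service B against (News, Sports): payoffs 9, 6, 5 → best response Licensed.
Service B against (News, News): payoffs 1, 0, 8 → best response News.
Service C against (Sports, Licensed): payoffs 0, 7 → best response News.
Service C against (Sports, Sports): payoffs 4, 6 → best response News.
Service C against (Sports, News): payoffs 7, 8 → best response News.
Service C against (News, Licensed): payoffs 8, 1 → best response Sports.
Service C against (News, Sports): payoffs 0, 2 → best response News.
Service C against (News, News): payoffs 4, 2 → best response Sports.
Mutual best responses: (News, Licensed, Sports).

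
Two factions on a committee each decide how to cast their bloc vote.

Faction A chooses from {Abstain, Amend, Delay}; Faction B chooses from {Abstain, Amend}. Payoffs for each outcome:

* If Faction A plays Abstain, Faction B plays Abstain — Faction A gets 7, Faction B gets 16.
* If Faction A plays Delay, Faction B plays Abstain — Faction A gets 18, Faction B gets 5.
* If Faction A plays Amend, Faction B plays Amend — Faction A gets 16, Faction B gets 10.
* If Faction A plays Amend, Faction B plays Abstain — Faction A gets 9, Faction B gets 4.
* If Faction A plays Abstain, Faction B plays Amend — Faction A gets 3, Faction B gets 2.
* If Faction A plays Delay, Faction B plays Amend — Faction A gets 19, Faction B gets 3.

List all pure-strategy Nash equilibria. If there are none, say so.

(Delay, Abstain)

Mark each player's best response to every combination of opponents' strategies; a profile where every player is best-responding is a pure Nash equilibrium.
Faction A against Abstain: payoffs 7, 9, 18 → best response Delay.
Faction A against Amend: payoffs 3, 16, 19 → best response Delay.
Faction B against Abstain: payoffs 16, 2 → best response Abstain.
Faction B against Amend: payoffs 4, 10 → best response Amend.
Faction B against Delay: payoffs 5, 3 → best response Abstain.
Mutual best responses: (Delay, Abstain).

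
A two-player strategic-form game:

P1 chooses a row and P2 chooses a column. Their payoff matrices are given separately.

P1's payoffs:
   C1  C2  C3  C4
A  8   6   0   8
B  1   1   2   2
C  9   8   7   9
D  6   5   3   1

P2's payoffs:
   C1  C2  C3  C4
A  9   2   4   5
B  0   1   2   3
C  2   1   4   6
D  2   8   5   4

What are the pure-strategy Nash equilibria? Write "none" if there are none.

Mark each player's best response to every combination of opponents' strategies; a profile where every player is best-responding is a pure Nash equilibrium.
P1 against C1: payoffs 8, 1, 9, 6 → best response C.
P1 against C2: payoffs 6, 1, 8, 5 → best response C.
P1 against C3: payoffs 0, 2, 7, 3 → best response C.
P1 against C4: payoffs 8, 2, 9, 1 → best response C.
P2 against A: payoffs 9, 2, 4, 5 → best response C1.
P2 against B: payoffs 0, 1, 2, 3 → best response C4.
P2 against C: payoffs 2, 1, 4, 6 → best response C4.
P2 against D: payoffs 2, 8, 5, 4 → best response C2.
Mutual best responses: (C, C4).

The unique pure-strategy Nash equilibrium is (C, C4).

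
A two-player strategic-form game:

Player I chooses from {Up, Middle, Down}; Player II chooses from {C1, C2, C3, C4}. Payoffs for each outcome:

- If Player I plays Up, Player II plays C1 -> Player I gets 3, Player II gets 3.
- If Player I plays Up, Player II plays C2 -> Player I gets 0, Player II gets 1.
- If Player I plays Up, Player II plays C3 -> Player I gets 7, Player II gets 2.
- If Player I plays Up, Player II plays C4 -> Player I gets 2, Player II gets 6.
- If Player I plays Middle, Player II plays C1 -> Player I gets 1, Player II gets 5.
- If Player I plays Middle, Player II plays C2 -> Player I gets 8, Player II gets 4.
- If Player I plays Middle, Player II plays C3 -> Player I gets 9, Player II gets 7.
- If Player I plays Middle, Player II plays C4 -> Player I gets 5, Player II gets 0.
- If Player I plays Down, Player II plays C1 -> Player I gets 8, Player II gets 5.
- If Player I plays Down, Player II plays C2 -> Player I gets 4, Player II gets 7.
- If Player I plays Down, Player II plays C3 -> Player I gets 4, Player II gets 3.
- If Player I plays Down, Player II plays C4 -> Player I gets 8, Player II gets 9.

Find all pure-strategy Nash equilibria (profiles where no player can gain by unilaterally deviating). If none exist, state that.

The pure Nash equilibria are (Middle, C3) and (Down, C4).

(Up, C1): Player I can switch to Down (3 → 8). Not NE.
(Up, C2): Player I can switch to Middle (0 → 8). Not NE.
(Up, C3): Player I can switch to Middle (7 → 9). Not NE.
(Up, C4): Player I can switch to Middle (2 → 5). Not NE.
(Middle, C1): Player I can switch to Up (1 → 3). Not NE.
(Middle, C2): Player II can switch to C1 (4 → 5). Not NE.
(Middle, C3): Player I gets 9, best alternative 7; Player II gets 7, best alternative 5. No profitable deviation — NE.
(Down, C4): Player I gets 8, best alternative 5; Player II gets 9, best alternative 7. No profitable deviation — NE.
(The remaining 4 profiles each have a profitable deviation by the same check.)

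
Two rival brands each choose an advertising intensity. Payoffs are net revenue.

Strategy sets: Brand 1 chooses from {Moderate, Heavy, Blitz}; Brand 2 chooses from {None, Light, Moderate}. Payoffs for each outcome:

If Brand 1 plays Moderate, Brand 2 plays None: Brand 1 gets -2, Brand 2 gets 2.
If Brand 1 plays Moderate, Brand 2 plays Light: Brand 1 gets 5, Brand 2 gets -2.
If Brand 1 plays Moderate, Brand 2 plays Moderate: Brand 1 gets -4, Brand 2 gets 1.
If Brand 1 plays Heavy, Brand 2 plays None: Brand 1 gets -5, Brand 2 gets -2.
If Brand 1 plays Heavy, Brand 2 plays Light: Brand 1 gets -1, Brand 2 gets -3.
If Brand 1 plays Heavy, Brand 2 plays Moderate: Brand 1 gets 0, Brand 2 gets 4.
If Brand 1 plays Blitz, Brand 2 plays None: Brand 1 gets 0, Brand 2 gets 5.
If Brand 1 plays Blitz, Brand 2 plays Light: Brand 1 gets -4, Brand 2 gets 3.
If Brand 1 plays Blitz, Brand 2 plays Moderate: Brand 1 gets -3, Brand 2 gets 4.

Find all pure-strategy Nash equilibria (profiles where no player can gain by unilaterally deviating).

Brand 1 against None: payoffs -2, -5, 0 → best response Blitz.
Brand 1 against Light: payoffs 5, -1, -4 → best response Moderate.
Brand 1 against Moderate: payoffs -4, 0, -3 → best response Heavy.
Brand 2 against Moderate: payoffs 2, -2, 1 → best response None.
Brand 2 against Heavy: payoffs -2, -3, 4 → best response Moderate.
Brand 2 against Blitz: payoffs 5, 3, 4 → best response None.
Mutual best responses: (Heavy, Moderate); (Blitz, None).

Pure-strategy Nash equilibria: (Heavy, Moderate), (Blitz, None)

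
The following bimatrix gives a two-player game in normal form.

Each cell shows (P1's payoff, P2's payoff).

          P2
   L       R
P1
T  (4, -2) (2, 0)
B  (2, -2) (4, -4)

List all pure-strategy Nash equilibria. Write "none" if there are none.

There is no pure-strategy Nash equilibrium.

(T, L): P2 can switch to R (-2 → 0). Not NE.
(T, R): P1 can switch to B (2 → 4). Not NE.
(B, L): P1 can switch to T (2 → 4). Not NE.
(B, R): P2 can switch to L (-4 → -2). Not NE.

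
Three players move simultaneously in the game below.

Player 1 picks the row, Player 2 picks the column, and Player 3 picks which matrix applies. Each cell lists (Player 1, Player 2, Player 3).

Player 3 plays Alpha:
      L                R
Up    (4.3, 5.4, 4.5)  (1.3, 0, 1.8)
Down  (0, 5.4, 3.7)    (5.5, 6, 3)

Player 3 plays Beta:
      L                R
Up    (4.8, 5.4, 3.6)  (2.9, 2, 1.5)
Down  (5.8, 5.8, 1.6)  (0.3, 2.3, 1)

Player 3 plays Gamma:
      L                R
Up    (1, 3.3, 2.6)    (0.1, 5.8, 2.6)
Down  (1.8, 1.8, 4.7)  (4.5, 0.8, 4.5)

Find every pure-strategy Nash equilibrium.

The pure Nash equilibria are (Up, L, Alpha) and (Down, L, Gamma).

(Up, L, Alpha): Player 1 gets 4.3, best alternative 0; Player 2 gets 5.4, best alternative 0; Player 3 gets 4.5, best alternative 3.6. No profitable deviation — NE.
(Up, L, Beta): Player 1 can switch to Down (4.8 → 5.8). Not NE.
(Up, L, Gamma): Player 1 can switch to Down (1 → 1.8). Not NE.
(Up, R, Alpha): Player 1 can switch to Down (1.3 → 5.5). Not NE.
(Up, R, Beta): Player 2 can switch to L (2 → 5.4). Not NE.
(Up, R, Gamma): Player 1 can switch to Down (0.1 → 4.5). Not NE.
(Down, L, Alpha): Player 1 can switch to Up (0 → 4.3). Not NE.
(Down, L, Beta): Player 3 can switch to Alpha (1.6 → 3.7). Not NE.
(Down, L, Gamma): Player 1 gets 1.8, best alternative 1; Player 2 gets 1.8, best alternative 0.8; Player 3 gets 4.7, best alternative 3.7. No profitable deviation — NE.
(Down, R, Alpha): Player 3 can switch to Gamma (3 → 4.5). Not NE.
(Down, R, Beta): Player 1 can switch to Up (0.3 → 2.9). Not NE.
(Down, R, Gamma): Player 2 can switch to L (0.8 → 1.8). Not NE.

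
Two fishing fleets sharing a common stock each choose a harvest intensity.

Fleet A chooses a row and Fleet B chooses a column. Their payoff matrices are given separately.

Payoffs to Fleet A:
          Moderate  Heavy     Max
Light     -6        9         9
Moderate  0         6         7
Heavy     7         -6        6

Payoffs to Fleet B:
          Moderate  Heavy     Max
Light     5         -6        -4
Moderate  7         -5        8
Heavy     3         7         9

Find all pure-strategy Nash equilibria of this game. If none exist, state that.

There is no pure-strategy Nash equilibrium.

Check each profile: it is a Nash equilibrium iff no player can strictly gain by switching unilaterally.
(Light, Moderate): Fleet A can switch to Moderate (-6 → 0). Not NE.
(Light, Heavy): Fleet B can switch to Moderate (-6 → 5). Not NE.
(Light, Max): Fleet B can switch to Moderate (-4 → 5). Not NE.
(Moderate, Moderate): Fleet A can switch to Heavy (0 → 7). Not NE.
(Moderate, Heavy): Fleet A can switch to Light (6 → 9). Not NE.
(Moderate, Max): Fleet A can switch to Light (7 → 9). Not NE.
(Heavy, Moderate): Fleet B can switch to Heavy (3 → 7). Not NE.
(Heavy, Heavy): Fleet A can switch to Light (-6 → 9). Not NE.
(Heavy, Max): Fleet A can switch to Light (6 → 9). Not NE.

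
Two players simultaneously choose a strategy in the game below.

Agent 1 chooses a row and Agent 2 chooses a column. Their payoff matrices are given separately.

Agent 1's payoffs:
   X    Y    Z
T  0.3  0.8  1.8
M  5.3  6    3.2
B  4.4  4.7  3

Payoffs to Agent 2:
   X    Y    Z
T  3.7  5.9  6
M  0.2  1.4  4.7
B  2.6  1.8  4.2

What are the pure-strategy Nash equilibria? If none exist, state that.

The unique pure-strategy Nash equilibrium is (M, Z).

For each player, find the best response to each opponent profile; mutual best responses are the pure NE.
Agent 1 against X: payoffs 0.3, 5.3, 4.4 → best response M.
Agent 1 against Y: payoffs 0.8, 6, 4.7 → best response M.
Agent 1 against Z: payoffs 1.8, 3.2, 3 → best response M.
Agent 2 against T: payoffs 3.7, 5.9, 6 → best response Z.
Agent 2 against M: payoffs 0.2, 1.4, 4.7 → best response Z.
Agent 2 against B: payoffs 2.6, 1.8, 4.2 → best response Z.
Mutual best responses: (M, Z).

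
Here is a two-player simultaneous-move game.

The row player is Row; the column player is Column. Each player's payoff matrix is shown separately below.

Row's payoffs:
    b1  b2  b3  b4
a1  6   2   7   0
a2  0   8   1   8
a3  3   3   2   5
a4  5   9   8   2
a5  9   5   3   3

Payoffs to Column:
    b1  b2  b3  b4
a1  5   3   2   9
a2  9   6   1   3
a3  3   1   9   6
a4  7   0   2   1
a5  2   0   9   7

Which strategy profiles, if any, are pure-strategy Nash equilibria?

(a1, b1): Row can switch to a5 (6 → 9). Not NE.
(a1, b2): Row can switch to a2 (2 → 8). Not NE.
(a1, b3): Row can switch to a4 (7 → 8). Not NE.
(a1, b4): Row can switch to a2 (0 → 8). Not NE.
(a2, b1): Row can switch to a1 (0 → 6). Not NE.
(a2, b2): Row can switch to a4 (8 → 9). Not NE.
(The remaining 14 profiles each have a profitable deviation by the same check.)

none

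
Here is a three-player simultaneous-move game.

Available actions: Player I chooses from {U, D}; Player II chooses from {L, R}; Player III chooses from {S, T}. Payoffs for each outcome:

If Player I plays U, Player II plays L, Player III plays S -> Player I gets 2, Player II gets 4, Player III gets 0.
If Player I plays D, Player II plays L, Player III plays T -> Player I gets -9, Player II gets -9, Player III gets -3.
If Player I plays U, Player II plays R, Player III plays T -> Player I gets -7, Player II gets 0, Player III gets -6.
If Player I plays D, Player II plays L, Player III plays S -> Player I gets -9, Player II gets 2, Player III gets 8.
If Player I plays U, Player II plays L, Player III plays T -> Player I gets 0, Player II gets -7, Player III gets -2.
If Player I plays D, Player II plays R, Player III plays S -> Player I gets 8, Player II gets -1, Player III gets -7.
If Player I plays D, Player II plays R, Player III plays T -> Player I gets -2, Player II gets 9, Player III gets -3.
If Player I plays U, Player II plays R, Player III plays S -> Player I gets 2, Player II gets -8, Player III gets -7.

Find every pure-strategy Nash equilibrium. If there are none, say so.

Check each profile: it is a Nash equilibrium iff no player can strictly gain by switching unilaterally.
(U, L, S): Player I gets 2, best alternative -9; Player II gets 4, best alternative -8; Player III gets 0, best alternative -2. No profitable deviation — NE.
(U, L, T): Player II can switch to R (-7 → 0). Not NE.
(U, R, S): Player I can switch to D (2 → 8). Not NE.
(U, R, T): Player I can switch to D (-7 → -2). Not NE.
(D, L, S): Player I can switch to U (-9 → 2). Not NE.
(D, L, T): Player I can switch to U (-9 → 0). Not NE.
(D, R, S): Player II can switch to L (-1 → 2). Not NE.
(D, R, T): Player I gets -2, best alternative -7; Player II gets 9, best alternative -9; Player III gets -3, best alternative -7. No profitable deviation — NE.

The pure Nash equilibria are (U, L, S); (D, R, T).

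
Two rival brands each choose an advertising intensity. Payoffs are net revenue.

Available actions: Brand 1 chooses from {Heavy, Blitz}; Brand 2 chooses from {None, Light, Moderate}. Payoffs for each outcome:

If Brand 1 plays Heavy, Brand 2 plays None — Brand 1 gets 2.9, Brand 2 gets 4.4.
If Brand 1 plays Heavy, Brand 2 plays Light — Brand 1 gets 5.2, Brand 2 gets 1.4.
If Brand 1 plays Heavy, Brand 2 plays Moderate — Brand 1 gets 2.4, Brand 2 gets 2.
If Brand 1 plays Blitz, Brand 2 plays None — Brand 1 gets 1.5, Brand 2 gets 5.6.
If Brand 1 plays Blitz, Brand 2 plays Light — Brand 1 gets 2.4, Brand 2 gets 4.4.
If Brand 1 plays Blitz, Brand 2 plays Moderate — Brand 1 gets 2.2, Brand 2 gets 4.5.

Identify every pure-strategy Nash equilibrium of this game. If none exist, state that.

For each strategy profile, look for a profitable unilateral deviation.
(Heavy, None): Brand 1 gets 2.9, best alternative 1.5; Brand 2 gets 4.4, best alternative 2. No profitable deviation — NE.
(Heavy, Light): Brand 2 can switch to None (1.4 → 4.4). Not NE.
(Heavy, Moderate): Brand 2 can switch to None (2 → 4.4). Not NE.
(Blitz, None): Brand 1 can switch to Heavy (1.5 → 2.9). Not NE.
(Blitz, Light): Brand 1 can switch to Heavy (2.4 → 5.2). Not NE.
(Blitz, Moderate): Brand 1 can switch to Heavy (2.2 → 2.4). Not NE.

Pure NE: (Heavy, None)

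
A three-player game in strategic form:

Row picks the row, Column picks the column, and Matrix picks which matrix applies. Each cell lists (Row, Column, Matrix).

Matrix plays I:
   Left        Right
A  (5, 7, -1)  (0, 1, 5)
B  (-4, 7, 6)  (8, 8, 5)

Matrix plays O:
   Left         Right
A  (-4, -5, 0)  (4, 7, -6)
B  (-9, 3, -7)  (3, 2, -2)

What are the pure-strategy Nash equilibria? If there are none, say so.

(B, Right, I)

(A, Left, I): Matrix can switch to O (-1 → 0). Not NE.
(A, Left, O): Column can switch to Right (-5 → 7). Not NE.
(A, Right, I): Row can switch to B (0 → 8). Not NE.
(A, Right, O): Matrix can switch to I (-6 → 5). Not NE.
(B, Left, I): Row can switch to A (-4 → 5). Not NE.
(B, Left, O): Row can switch to A (-9 → -4). Not NE.
(B, Right, I): Row gets 8, best alternative 0; Column gets 8, best alternative 7; Matrix gets 5, best alternative -2. No profitable deviation — NE.
(B, Right, O): Row can switch to A (3 → 4). Not NE.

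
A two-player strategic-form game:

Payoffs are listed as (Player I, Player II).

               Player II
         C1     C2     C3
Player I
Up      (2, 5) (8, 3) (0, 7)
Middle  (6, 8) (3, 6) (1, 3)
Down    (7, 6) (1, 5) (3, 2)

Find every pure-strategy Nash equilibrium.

Pure NE: (Down, C1)

Player I against C1: payoffs 2, 6, 7 → best response Down.
Player I against C2: payoffs 8, 3, 1 → best response Up.
Player I against C3: payoffs 0, 1, 3 → best response Down.
Player II against Up: payoffs 5, 3, 7 → best response C3.
Player II against Middle: payoffs 8, 6, 3 → best response C1.
Player II against Down: payoffs 6, 5, 2 → best response C1.
Mutual best responses: (Down, C1).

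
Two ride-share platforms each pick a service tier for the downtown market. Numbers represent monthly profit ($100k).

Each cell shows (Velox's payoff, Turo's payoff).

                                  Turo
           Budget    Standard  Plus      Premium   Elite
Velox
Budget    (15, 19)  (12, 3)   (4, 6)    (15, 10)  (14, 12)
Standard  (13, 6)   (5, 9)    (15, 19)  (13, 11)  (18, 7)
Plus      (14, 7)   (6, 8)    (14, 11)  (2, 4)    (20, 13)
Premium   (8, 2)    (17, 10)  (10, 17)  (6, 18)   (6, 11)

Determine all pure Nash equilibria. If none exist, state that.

Pure-strategy Nash equilibria: (Budget, Budget); (Standard, Plus); (Plus, Elite)

For each player, find the best response to each opponent profile; mutual best responses are the pure NE.
Velox against Budget: payoffs 15, 13, 14, 8 → best response Budget.
Velox against Standard: payoffs 12, 5, 6, 17 → best response Premium.
Velox against Plus: payoffs 4, 15, 14, 10 → best response Standard.
Velox against Premium: payoffs 15, 13, 2, 6 → best response Budget.
Velox against Elite: payoffs 14, 18, 20, 6 → best response Plus.
Turo against Budget: payoffs 19, 3, 6, 10, 12 → best response Budget.
Turo against Standard: payoffs 6, 9, 19, 11, 7 → best response Plus.
Turo against Plus: payoffs 7, 8, 11, 4, 13 → best response Elite.
Turo against Premium: payoffs 2, 10, 17, 18, 11 → best response Premium.
Mutual best responses: (Budget, Budget); (Standard, Plus); (Plus, Elite).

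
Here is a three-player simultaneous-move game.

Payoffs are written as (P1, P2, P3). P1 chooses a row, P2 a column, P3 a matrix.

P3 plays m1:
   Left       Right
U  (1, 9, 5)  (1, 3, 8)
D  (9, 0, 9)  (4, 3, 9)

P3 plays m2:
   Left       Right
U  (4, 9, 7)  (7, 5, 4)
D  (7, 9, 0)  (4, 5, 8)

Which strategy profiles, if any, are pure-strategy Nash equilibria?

P1 against (Left, m1): payoffs 1, 9 → best response D.
P1 against (Left, m2): payoffs 4, 7 → best response D.
P1 against (Right, m1): payoffs 1, 4 → best response D.
P1 against (Right, m2): payoffs 7, 4 → best response U.
P2 against (U, m1): payoffs 9, 3 → best response Left.
P2 against (U, m2): payoffs 9, 5 → best response Left.
P2 against (D, m1): payoffs 0, 3 → best response Right.
P2 against (D, m2): payoffs 9, 5 → best response Left.
P3 against (U, Left): payoffs 5, 7 → best response m2.
P3 against (U, Right): payoffs 8, 4 → best response m1.
P3 against (D, Left): payoffs 9, 0 → best response m1.
P3 against (D, Right): payoffs 9, 8 → best response m1.
Mutual best responses: (D, Right, m1).

Pure NE: (D, Right, m1)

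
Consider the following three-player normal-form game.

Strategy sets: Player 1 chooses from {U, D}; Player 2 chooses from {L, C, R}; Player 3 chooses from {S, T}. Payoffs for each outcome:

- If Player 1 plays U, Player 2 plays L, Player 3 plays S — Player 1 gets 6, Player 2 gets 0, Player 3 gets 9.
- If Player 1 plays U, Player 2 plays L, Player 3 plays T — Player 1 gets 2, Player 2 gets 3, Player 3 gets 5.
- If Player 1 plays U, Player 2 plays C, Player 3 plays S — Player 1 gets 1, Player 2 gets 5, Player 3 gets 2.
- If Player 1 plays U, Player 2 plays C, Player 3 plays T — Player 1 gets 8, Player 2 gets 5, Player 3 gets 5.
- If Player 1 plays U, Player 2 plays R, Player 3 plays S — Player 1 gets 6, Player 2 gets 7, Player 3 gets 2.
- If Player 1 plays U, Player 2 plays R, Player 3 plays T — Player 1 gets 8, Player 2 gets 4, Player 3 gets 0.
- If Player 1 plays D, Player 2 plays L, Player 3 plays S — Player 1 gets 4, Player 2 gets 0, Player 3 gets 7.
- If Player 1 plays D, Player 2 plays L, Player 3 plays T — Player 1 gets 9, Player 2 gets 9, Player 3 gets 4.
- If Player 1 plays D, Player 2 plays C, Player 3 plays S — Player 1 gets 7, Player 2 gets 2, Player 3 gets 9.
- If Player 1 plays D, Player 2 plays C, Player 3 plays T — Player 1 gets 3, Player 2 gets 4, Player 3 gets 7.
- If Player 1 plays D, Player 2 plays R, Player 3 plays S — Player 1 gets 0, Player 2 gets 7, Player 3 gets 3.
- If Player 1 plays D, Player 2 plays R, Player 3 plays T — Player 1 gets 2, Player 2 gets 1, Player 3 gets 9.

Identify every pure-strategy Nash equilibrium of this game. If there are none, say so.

The pure Nash equilibria are (U, C, T); (U, R, S).

Player 1 against (L, S): payoffs 6, 4 → best response U.
Player 1 against (L, T): payoffs 2, 9 → best response D.
Player 1 against (C, S): payoffs 1, 7 → best response D.
Player 1 against (C, T): payoffs 8, 3 → best response U.
Player 1 against (R, S): payoffs 6, 0 → best response U.
Player 1 against (R, T): payoffs 8, 2 → best response U.
Player 2 against (U, S): payoffs 0, 5, 7 → best response R.
Player 2 against (U, T): payoffs 3, 5, 4 → best response C.
Player 2 against (D, S): payoffs 0, 2, 7 → best response R.
Player 2 against (D, T): payoffs 9, 4, 1 → best response L.
Player 3 against (U, L): payoffs 9, 5 → best response S.
Player 3 against (U, C): payoffs 2, 5 → best response T.
Player 3 against (U, R): payoffs 2, 0 → best response S.
Player 3 against (D, L): payoffs 7, 4 → best response S.
Player 3 against (D, C): payoffs 9, 7 → best response S.
Player 3 against (D, R): payoffs 3, 9 → best response T.
Mutual best responses: (U, C, T); (U, R, S).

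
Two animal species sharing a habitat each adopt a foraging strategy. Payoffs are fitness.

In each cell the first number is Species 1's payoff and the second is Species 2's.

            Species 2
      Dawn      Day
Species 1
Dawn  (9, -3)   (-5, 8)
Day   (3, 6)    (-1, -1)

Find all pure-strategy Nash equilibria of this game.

No pure-strategy Nash equilibrium.

For each strategy profile, look for a profitable unilateral deviation.
(Dawn, Dawn): Species 2 can switch to Day (-3 → 8). Not NE.
(Dawn, Day): Species 1 can switch to Day (-5 → -1). Not NE.
(Day, Dawn): Species 1 can switch to Dawn (3 → 9). Not NE.
(Day, Day): Species 2 can switch to Dawn (-1 → 6). Not NE.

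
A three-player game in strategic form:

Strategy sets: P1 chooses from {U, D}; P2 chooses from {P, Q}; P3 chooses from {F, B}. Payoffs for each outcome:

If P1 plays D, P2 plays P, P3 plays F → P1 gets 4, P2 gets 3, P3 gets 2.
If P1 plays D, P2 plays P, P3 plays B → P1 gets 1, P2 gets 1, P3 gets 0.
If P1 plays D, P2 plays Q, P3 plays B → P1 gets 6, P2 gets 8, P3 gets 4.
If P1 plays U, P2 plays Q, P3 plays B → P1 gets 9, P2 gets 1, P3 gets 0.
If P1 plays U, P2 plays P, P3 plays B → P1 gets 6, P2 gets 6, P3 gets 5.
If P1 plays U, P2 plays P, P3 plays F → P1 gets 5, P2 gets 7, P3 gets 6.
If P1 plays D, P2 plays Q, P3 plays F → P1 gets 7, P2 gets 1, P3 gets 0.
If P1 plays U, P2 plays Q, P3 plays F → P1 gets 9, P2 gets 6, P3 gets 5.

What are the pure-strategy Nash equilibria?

(U, P, F)

P1 against (P, F): payoffs 5, 4 → best response U.
P1 against (P, B): payoffs 6, 1 → best response U.
P1 against (Q, F): payoffs 9, 7 → best response U.
P1 against (Q, B): payoffs 9, 6 → best response U.
P2 against (U, F): payoffs 7, 6 → best response P.
P2 against (U, B): payoffs 6, 1 → best response P.
P2 against (D, F): payoffs 3, 1 → best response P.
P2 against (D, B): payoffs 1, 8 → best response Q.
P3 against (U, P): payoffs 6, 5 → best response F.
P3 against (U, Q): payoffs 5, 0 → best response F.
P3 against (D, P): payoffs 2, 0 → best response F.
P3 against (D, Q): payoffs 0, 4 → best response B.
Mutual best responses: (U, P, F).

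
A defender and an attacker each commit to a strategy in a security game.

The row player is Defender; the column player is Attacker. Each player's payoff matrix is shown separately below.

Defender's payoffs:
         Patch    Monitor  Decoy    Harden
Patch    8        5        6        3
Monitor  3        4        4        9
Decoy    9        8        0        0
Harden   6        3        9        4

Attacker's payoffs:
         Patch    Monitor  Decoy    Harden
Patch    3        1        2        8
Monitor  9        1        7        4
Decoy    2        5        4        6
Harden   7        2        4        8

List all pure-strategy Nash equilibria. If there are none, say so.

For each player, find the best response to each opponent profile; mutual best responses are the pure NE.
Defender against Patch: payoffs 8, 3, 9, 6 → best response Decoy.
Defender against Monitor: payoffs 5, 4, 8, 3 → best response Decoy.
Defender against Decoy: payoffs 6, 4, 0, 9 → best response Harden.
Defender against Harden: payoffs 3, 9, 0, 4 → best response Monitor.
Attacker against Patch: payoffs 3, 1, 2, 8 → best response Harden.
Attacker against Monitor: payoffs 9, 1, 7, 4 → best response Patch.
Attacker against Decoy: payoffs 2, 5, 4, 6 → best response Harden.
Attacker against Harden: payoffs 7, 2, 4, 8 → best response Harden.
No profile is a mutual best response for all players.

This game has no pure Nash equilibrium.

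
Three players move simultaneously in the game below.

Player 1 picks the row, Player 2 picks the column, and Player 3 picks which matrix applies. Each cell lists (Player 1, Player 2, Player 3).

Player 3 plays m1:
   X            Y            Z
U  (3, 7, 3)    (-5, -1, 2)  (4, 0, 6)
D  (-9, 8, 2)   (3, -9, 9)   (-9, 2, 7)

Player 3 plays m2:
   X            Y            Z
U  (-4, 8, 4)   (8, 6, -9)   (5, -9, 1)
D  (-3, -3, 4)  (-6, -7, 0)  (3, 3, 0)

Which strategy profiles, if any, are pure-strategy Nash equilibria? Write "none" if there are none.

Check each profile: it is a Nash equilibrium iff no player can strictly gain by switching unilaterally.
(U, X, m1): Player 3 can switch to m2 (3 → 4). Not NE.
(U, X, m2): Player 1 can switch to D (-4 → -3). Not NE.
(U, Y, m1): Player 1 can switch to D (-5 → 3). Not NE.
(U, Y, m2): Player 2 can switch to X (6 → 8). Not NE.
(U, Z, m1): Player 2 can switch to X (0 → 7). Not NE.
(U, Z, m2): Player 2 can switch to X (-9 → 8). Not NE.
(D, X, m1): Player 1 can switch to U (-9 → 3). Not NE.
(D, X, m2): Player 2 can switch to Z (-3 → 3). Not NE.
(The remaining 4 profiles each have a profitable deviation by the same check.)

none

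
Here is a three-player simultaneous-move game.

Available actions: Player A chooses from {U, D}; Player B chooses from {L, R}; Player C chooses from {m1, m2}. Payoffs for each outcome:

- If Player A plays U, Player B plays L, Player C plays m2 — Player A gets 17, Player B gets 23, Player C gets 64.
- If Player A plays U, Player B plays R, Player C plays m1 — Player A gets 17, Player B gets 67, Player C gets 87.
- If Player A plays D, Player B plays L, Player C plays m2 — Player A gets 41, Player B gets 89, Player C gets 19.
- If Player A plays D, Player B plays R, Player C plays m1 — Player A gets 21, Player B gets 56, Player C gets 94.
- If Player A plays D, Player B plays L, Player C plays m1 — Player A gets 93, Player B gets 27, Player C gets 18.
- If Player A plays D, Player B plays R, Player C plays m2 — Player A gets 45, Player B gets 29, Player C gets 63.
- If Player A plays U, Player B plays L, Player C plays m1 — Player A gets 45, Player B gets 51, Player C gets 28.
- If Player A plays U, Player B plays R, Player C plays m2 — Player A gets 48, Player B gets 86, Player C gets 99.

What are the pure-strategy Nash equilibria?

(U, L, m1): Player A can switch to D (45 → 93). Not NE.
(U, L, m2): Player A can switch to D (17 → 41). Not NE.
(U, R, m1): Player A can switch to D (17 → 21). Not NE.
(U, R, m2): Player A gets 48, best alternative 45; Player B gets 86, best alternative 23; Player C gets 99, best alternative 87. No profitable deviation — NE.
(D, L, m1): Player B can switch to R (27 → 56). Not NE.
(D, L, m2): Player A gets 41, best alternative 17; Player B gets 89, best alternative 29; Player C gets 19, best alternative 18. No profitable deviation — NE.
(D, R, m1): Player A gets 21, best alternative 17; Player B gets 56, best alternative 27; Player C gets 94, best alternative 63. No profitable deviation — NE.
(D, R, m2): Player A can switch to U (45 → 48). Not NE.

Pure-strategy Nash equilibria: (U, R, m2); (D, L, m2); (D, R, m1)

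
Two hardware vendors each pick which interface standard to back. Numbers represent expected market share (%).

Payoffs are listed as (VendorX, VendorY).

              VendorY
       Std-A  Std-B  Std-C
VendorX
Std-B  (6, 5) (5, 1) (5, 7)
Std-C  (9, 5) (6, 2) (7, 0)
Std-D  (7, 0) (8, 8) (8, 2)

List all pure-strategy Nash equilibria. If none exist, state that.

VendorX against Std-A: payoffs 6, 9, 7 → best response Std-C.
VendorX against Std-B: payoffs 5, 6, 8 → best response Std-D.
VendorX against Std-C: payoffs 5, 7, 8 → best response Std-D.
VendorY against Std-B: payoffs 5, 1, 7 → best response Std-C.
VendorY against Std-C: payoffs 5, 2, 0 → best response Std-A.
VendorY against Std-D: payoffs 0, 8, 2 → best response Std-B.
Mutual best responses: (Std-C, Std-A); (Std-D, Std-B).

The pure Nash equilibria are (Std-C, Std-A); (Std-D, Std-B).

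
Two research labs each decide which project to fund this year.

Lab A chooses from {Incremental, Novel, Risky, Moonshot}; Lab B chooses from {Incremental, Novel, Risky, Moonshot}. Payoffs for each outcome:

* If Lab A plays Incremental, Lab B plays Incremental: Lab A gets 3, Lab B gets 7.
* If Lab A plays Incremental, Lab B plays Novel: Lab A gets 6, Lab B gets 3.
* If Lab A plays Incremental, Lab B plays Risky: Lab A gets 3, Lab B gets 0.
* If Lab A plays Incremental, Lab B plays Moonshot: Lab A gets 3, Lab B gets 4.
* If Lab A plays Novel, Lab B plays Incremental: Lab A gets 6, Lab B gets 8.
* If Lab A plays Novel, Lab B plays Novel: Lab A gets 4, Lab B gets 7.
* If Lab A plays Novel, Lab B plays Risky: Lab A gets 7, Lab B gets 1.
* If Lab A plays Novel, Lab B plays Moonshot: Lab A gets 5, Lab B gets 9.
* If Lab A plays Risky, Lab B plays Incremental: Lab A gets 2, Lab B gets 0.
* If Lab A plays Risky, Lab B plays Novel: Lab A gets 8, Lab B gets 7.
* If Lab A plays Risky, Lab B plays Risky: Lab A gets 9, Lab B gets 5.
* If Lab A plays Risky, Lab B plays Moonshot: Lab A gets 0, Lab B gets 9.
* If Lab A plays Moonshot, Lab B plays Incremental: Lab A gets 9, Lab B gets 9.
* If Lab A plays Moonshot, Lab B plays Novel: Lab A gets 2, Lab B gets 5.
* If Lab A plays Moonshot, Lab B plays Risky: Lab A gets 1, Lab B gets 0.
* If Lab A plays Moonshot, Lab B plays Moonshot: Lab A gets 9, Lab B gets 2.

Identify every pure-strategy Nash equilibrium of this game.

For each player, find the best response to each opponent profile; mutual best responses are the pure NE.
Lab A against Incremental: payoffs 3, 6, 2, 9 → best response Moonshot.
Lab A against Novel: payoffs 6, 4, 8, 2 → best response Risky.
Lab A against Risky: payoffs 3, 7, 9, 1 → best response Risky.
Lab A against Moonshot: payoffs 3, 5, 0, 9 → best response Moonshot.
Lab B against Incremental: payoffs 7, 3, 0, 4 → best response Incremental.
Lab B against Novel: payoffs 8, 7, 1, 9 → best response Moonshot.
Lab B against Risky: payoffs 0, 7, 5, 9 → best response Moonshot.
Lab B against Moonshot: payoffs 9, 5, 0, 2 → best response Incremental.
Mutual best responses: (Moonshot, Incremental).

(Moonshot, Incremental)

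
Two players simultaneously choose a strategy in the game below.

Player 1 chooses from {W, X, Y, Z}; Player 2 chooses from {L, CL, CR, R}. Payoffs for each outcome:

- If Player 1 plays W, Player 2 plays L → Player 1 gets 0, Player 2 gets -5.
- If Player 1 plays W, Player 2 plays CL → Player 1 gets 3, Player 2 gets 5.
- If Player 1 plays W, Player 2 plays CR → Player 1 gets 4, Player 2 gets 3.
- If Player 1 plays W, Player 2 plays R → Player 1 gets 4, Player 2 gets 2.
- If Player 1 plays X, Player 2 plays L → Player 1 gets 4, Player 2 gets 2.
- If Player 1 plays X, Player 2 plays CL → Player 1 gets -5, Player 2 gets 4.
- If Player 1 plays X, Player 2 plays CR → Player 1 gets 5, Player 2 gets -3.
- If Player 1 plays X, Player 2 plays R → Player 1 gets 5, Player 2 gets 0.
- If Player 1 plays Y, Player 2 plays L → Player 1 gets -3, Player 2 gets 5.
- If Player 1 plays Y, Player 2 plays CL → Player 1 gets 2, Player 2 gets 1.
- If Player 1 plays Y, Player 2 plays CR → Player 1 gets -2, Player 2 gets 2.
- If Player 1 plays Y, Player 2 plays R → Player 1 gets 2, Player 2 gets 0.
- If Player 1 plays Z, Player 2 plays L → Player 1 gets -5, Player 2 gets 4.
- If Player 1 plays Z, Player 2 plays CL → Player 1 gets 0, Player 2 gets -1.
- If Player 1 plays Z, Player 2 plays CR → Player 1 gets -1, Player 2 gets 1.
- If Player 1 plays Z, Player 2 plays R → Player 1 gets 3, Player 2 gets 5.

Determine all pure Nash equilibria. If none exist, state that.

Pure NE: (W, CL)

For each player, find the best response to each opponent profile; mutual best responses are the pure NE.
Player 1 against L: payoffs 0, 4, -3, -5 → best response X.
Player 1 against CL: payoffs 3, -5, 2, 0 → best response W.
Player 1 against CR: payoffs 4, 5, -2, -1 → best response X.
Player 1 against R: payoffs 4, 5, 2, 3 → best response X.
Player 2 against W: payoffs -5, 5, 3, 2 → best response CL.
Player 2 against X: payoffs 2, 4, -3, 0 → best response CL.
Player 2 against Y: payoffs 5, 1, 2, 0 → best response L.
Player 2 against Z: payoffs 4, -1, 1, 5 → best response R.
Mutual best responses: (W, CL).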